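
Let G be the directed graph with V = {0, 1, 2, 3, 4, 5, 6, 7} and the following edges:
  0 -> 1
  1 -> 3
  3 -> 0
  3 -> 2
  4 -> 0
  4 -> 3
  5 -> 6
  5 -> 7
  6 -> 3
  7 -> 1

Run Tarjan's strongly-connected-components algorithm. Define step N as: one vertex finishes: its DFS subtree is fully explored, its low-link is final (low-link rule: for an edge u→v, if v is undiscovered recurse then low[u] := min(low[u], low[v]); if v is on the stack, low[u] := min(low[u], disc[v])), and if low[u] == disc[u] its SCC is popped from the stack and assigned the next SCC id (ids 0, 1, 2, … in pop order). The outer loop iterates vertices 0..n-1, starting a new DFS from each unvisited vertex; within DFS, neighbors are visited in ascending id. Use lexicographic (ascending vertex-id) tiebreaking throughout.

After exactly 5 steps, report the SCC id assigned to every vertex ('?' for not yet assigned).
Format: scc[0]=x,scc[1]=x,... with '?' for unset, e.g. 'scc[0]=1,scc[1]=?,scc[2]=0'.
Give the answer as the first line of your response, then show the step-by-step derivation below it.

scc[0]=1,scc[1]=1,scc[2]=0,scc[3]=1,scc[4]=2,scc[5]=?,scc[6]=?,scc[7]=?

step 1: low=(low[0]=0,low[1]=1,low[2]=3,low[3]=0,low[4]=?,low[5]=?,low[6]=?,low[7]=?); scc=(scc[0]=?,scc[1]=?,scc[2]=0,scc[3]=?,scc[4]=?,scc[5]=?,scc[6]=?,scc[7]=?)
step 2: low=(low[0]=0,low[1]=1,low[2]=3,low[3]=0,low[4]=?,low[5]=?,low[6]=?,low[7]=?); scc=(scc[0]=?,scc[1]=?,scc[2]=0,scc[3]=?,scc[4]=?,scc[5]=?,scc[6]=?,scc[7]=?)
step 3: low=(low[0]=0,low[1]=0,low[2]=3,low[3]=0,low[4]=?,low[5]=?,low[6]=?,low[7]=?); scc=(scc[0]=?,scc[1]=?,scc[2]=0,scc[3]=?,scc[4]=?,scc[5]=?,scc[6]=?,scc[7]=?)
step 4: low=(low[0]=0,low[1]=0,low[2]=3,low[3]=0,low[4]=?,low[5]=?,low[6]=?,low[7]=?); scc=(scc[0]=1,scc[1]=1,scc[2]=0,scc[3]=1,scc[4]=?,scc[5]=?,scc[6]=?,scc[7]=?)
step 5: low=(low[0]=0,low[1]=0,low[2]=3,low[3]=0,low[4]=4,low[5]=?,low[6]=?,low[7]=?); scc=(scc[0]=1,scc[1]=1,scc[2]=0,scc[3]=1,scc[4]=2,scc[5]=?,scc[6]=?,scc[7]=?)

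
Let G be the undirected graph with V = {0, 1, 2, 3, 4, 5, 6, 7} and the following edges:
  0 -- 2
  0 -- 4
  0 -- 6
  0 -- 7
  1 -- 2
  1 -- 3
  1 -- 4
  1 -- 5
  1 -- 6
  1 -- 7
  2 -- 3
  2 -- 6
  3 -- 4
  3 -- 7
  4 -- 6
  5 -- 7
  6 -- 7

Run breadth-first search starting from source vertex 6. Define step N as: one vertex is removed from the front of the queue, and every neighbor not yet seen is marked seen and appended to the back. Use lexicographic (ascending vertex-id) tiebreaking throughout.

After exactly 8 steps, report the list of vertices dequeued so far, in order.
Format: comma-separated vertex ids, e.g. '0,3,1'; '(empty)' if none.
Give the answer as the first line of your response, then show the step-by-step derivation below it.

6,0,1,2,4,7,3,5

step 1: dequeue 6; queue=[0,1,2,4,7]; order=6
step 2: dequeue 0; queue=[1,2,4,7]; order=6,0
step 3: dequeue 1; queue=[2,4,7,3,5]; order=6,0,1
step 4: dequeue 2; queue=[4,7,3,5]; order=6,0,1,2
step 5: dequeue 4; queue=[7,3,5]; order=6,0,1,2,4
step 6: dequeue 7; queue=[3,5]; order=6,0,1,2,4,7
step 7: dequeue 3; queue=[5]; order=6,0,1,2,4,7,3
step 8: dequeue 5; queue=[(empty)]; order=6,0,1,2,4,7,3,5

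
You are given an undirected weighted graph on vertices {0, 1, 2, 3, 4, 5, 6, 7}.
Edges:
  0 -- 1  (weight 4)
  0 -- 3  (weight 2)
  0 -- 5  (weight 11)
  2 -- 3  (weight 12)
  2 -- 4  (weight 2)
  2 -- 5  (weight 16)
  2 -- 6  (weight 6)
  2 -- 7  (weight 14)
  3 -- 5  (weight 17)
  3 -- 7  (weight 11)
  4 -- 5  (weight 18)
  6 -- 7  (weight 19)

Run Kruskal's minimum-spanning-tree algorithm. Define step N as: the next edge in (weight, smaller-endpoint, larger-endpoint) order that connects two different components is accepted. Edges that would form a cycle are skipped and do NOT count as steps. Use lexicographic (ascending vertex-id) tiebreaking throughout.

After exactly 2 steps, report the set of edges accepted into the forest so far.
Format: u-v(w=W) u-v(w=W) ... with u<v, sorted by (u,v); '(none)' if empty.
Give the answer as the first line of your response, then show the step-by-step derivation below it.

0-3(w=2) 2-4(w=2)

step 1: add edge 0-3 (w=2); MST = {0-3(w=2)}
step 2: add edge 2-4 (w=2); MST = {0-3(w=2) 2-4(w=2)}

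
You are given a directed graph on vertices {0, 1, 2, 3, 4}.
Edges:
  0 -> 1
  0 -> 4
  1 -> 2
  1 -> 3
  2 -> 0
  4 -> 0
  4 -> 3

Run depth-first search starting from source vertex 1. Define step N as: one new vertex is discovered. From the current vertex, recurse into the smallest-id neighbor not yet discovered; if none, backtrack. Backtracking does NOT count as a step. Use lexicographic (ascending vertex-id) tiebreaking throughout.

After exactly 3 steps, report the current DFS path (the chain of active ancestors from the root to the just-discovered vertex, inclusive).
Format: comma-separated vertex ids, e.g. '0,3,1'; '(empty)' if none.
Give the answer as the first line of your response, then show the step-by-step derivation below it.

1,2,0

step 1: discover 1; path=1; order=1
step 2: discover 2; path=1>2; order=1,2
step 3: discover 0; path=1>2>0; order=1,2,0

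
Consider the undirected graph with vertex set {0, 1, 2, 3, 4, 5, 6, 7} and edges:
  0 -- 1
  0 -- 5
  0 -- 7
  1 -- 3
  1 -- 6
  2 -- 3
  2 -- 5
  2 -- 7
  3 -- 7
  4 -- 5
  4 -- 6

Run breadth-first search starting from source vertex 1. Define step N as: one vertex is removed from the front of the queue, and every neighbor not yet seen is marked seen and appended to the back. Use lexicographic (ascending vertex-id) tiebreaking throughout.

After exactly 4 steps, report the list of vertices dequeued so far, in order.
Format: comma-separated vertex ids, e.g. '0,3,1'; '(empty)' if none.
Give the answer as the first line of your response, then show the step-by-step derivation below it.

1,0,3,6

step 1: dequeue 1; queue=[0,3,6]; order=1
step 2: dequeue 0; queue=[3,6,5,7]; order=1,0
step 3: dequeue 3; queue=[6,5,7,2]; order=1,0,3
step 4: dequeue 6; queue=[5,7,2,4]; order=1,0,3,6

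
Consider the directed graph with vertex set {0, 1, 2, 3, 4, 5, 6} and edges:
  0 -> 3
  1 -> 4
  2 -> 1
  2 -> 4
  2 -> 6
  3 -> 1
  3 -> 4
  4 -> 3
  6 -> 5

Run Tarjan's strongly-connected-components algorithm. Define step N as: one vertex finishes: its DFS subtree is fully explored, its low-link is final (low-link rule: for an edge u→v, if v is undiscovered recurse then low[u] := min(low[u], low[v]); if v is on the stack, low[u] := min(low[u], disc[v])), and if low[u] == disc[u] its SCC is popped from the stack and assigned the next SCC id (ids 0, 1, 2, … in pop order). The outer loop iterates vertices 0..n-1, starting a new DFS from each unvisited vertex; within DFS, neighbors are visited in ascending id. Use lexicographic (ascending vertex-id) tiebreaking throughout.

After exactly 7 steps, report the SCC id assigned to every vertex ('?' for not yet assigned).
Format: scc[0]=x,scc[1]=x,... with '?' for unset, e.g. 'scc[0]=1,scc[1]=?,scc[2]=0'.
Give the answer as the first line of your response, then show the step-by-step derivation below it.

scc[0]=1,scc[1]=0,scc[2]=4,scc[3]=0,scc[4]=0,scc[5]=2,scc[6]=3

step 1: low=(low[0]=0,low[1]=2,low[2]=?,low[3]=1,low[4]=1,low[5]=?,low[6]=?); scc=(scc[0]=?,scc[1]=?,scc[2]=?,scc[3]=?,scc[4]=?,scc[5]=?,scc[6]=?)
step 2: low=(low[0]=0,low[1]=1,low[2]=?,low[3]=1,low[4]=1,low[5]=?,low[6]=?); scc=(scc[0]=?,scc[1]=?,scc[2]=?,scc[3]=?,scc[4]=?,scc[5]=?,scc[6]=?)
step 3: low=(low[0]=0,low[1]=1,low[2]=?,low[3]=1,low[4]=1,low[5]=?,low[6]=?); scc=(scc[0]=?,scc[1]=0,scc[2]=?,scc[3]=0,scc[4]=0,scc[5]=?,scc[6]=?)
step 4: low=(low[0]=0,low[1]=1,low[2]=?,low[3]=1,low[4]=1,low[5]=?,low[6]=?); scc=(scc[0]=1,scc[1]=0,scc[2]=?,scc[3]=0,scc[4]=0,scc[5]=?,scc[6]=?)
step 5: low=(low[0]=0,low[1]=1,low[2]=4,low[3]=1,low[4]=1,low[5]=6,low[6]=5); scc=(scc[0]=1,scc[1]=0,scc[2]=?,scc[3]=0,scc[4]=0,scc[5]=2,scc[6]=?)
step 6: low=(low[0]=0,low[1]=1,low[2]=4,low[3]=1,low[4]=1,low[5]=6,low[6]=5); scc=(scc[0]=1,scc[1]=0,scc[2]=?,scc[3]=0,scc[4]=0,scc[5]=2,scc[6]=3)
step 7: low=(low[0]=0,low[1]=1,low[2]=4,low[3]=1,low[4]=1,low[5]=6,low[6]=5); scc=(scc[0]=1,scc[1]=0,scc[2]=4,scc[3]=0,scc[4]=0,scc[5]=2,scc[6]=3)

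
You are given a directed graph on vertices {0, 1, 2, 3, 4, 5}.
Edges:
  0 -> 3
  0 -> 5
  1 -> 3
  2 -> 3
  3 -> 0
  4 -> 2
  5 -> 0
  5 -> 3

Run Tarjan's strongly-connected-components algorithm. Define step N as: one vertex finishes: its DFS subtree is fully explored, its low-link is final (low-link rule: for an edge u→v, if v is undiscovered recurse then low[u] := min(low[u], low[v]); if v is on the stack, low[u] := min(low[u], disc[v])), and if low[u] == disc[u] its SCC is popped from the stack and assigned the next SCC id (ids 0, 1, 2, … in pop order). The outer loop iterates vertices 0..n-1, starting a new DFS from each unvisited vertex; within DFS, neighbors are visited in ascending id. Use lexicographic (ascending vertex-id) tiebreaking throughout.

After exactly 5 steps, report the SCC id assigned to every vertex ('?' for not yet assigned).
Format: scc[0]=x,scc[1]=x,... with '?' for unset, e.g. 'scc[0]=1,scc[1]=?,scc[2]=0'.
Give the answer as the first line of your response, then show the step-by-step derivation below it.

scc[0]=0,scc[1]=1,scc[2]=2,scc[3]=0,scc[4]=?,scc[5]=0

step 1: low=(low[0]=0,low[1]=?,low[2]=?,low[3]=0,low[4]=?,low[5]=?); scc=(scc[0]=?,scc[1]=?,scc[2]=?,scc[3]=?,scc[4]=?,scc[5]=?)
step 2: low=(low[0]=0,low[1]=?,low[2]=?,low[3]=0,low[4]=?,low[5]=0); scc=(scc[0]=?,scc[1]=?,scc[2]=?,scc[3]=?,scc[4]=?,scc[5]=?)
step 3: low=(low[0]=0,low[1]=?,low[2]=?,low[3]=0,low[4]=?,low[5]=0); scc=(scc[0]=0,scc[1]=?,scc[2]=?,scc[3]=0,scc[4]=?,scc[5]=0)
step 4: low=(low[0]=0,low[1]=3,low[2]=?,low[3]=0,low[4]=?,low[5]=0); scc=(scc[0]=0,scc[1]=1,scc[2]=?,scc[3]=0,scc[4]=?,scc[5]=0)
step 5: low=(low[0]=0,low[1]=3,low[2]=4,low[3]=0,low[4]=?,low[5]=0); scc=(scc[0]=0,scc[1]=1,scc[2]=2,scc[3]=0,scc[4]=?,scc[5]=0)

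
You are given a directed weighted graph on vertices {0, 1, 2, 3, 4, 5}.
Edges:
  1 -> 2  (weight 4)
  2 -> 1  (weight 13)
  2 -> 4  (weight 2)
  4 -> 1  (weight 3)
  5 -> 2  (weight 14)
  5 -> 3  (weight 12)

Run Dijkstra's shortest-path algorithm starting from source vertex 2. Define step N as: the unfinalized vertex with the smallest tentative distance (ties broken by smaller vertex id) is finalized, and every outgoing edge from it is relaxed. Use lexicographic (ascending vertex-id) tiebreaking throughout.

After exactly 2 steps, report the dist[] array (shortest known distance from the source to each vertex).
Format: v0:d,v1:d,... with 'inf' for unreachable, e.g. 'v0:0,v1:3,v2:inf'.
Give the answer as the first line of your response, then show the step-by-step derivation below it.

v0:inf,v1:5,v2:0,v3:inf,v4:2,v5:inf

step 1: dist = v0:inf,v1:13,v2:0,v3:inf,v4:2,v5:inf
step 2: dist = v0:inf,v1:5,v2:0,v3:inf,v4:2,v5:inf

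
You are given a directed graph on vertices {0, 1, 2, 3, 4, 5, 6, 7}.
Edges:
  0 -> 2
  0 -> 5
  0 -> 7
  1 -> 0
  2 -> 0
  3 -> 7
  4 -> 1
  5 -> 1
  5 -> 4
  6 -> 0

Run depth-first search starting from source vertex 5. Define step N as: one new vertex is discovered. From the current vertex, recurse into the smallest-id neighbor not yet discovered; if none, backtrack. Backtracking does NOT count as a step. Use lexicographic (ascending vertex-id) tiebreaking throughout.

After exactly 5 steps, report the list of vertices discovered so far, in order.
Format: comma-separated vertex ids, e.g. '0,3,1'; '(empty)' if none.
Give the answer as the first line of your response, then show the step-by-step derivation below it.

5,1,0,2,7

step 1: discover 5; path=5; order=5
step 2: discover 1; path=5>1; order=5,1
step 3: discover 0; path=5>1>0; order=5,1,0
step 4: discover 2; path=5>1>0>2; order=5,1,0,2
step 5: discover 7; path=5>1>0>7; order=5,1,0,2,7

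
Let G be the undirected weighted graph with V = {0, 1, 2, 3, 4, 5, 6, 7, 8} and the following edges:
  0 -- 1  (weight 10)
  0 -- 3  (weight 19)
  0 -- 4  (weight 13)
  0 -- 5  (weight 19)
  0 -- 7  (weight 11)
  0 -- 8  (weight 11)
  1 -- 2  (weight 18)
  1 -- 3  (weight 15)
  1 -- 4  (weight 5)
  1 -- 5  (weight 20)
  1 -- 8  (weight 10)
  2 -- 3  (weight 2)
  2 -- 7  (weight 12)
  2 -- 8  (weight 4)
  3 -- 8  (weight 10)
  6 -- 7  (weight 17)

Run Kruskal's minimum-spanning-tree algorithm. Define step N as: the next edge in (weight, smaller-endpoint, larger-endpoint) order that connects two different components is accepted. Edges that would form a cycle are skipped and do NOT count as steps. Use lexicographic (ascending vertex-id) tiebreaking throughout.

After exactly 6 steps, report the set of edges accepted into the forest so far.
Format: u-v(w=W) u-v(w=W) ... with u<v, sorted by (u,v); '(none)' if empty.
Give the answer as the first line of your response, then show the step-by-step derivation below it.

0-1(w=10) 0-7(w=11) 1-4(w=5) 1-8(w=10) 2-3(w=2) 2-8(w=4)

step 1: add edge 2-3 (w=2); MST = {2-3(w=2)}
step 2: add edge 2-8 (w=4); MST = {2-3(w=2) 2-8(w=4)}
step 3: add edge 1-4 (w=5); MST = {1-4(w=5) 2-3(w=2) 2-8(w=4)}
step 4: add edge 0-1 (w=10); MST = {0-1(w=10) 1-4(w=5) 2-3(w=2) 2-8(w=4)}
step 5: add edge 1-8 (w=10); MST = {0-1(w=10) 1-4(w=5) 1-8(w=10) 2-3(w=2) 2-8(w=4)}
step 6: add edge 0-7 (w=11); MST = {0-1(w=10) 0-7(w=11) 1-4(w=5) 1-8(w=10) 2-3(w=2) 2-8(w=4)}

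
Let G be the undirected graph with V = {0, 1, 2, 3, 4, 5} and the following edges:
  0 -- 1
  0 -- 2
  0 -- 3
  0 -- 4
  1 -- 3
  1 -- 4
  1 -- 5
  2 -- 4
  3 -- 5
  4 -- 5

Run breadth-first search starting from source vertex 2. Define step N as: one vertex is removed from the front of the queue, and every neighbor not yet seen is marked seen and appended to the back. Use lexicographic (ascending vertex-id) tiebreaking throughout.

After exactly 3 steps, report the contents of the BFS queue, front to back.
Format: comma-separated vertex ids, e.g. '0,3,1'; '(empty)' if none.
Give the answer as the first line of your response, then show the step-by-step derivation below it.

1,3,5

step 1: dequeue 2; queue=[0,4]; order=2
step 2: dequeue 0; queue=[4,1,3]; order=2,0
step 3: dequeue 4; queue=[1,3,5]; order=2,0,4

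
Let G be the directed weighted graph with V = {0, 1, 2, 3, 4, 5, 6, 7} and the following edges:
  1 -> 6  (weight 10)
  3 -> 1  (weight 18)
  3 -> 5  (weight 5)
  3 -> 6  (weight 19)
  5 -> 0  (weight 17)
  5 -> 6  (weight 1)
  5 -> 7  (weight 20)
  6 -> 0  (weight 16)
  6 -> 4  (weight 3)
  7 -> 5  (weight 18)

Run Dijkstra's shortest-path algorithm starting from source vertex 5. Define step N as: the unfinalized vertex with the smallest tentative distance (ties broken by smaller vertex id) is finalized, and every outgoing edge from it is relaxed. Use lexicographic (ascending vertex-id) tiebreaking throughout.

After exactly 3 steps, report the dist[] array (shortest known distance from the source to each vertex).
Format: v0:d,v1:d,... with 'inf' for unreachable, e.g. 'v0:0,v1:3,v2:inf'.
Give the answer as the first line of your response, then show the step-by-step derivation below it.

v0:17,v1:inf,v2:inf,v3:inf,v4:4,v5:0,v6:1,v7:20

step 1: dist = v0:17,v1:inf,v2:inf,v3:inf,v4:inf,v5:0,v6:1,v7:20
step 2: dist = v0:17,v1:inf,v2:inf,v3:inf,v4:4,v5:0,v6:1,v7:20
step 3: dist = v0:17,v1:inf,v2:inf,v3:inf,v4:4,v5:0,v6:1,v7:20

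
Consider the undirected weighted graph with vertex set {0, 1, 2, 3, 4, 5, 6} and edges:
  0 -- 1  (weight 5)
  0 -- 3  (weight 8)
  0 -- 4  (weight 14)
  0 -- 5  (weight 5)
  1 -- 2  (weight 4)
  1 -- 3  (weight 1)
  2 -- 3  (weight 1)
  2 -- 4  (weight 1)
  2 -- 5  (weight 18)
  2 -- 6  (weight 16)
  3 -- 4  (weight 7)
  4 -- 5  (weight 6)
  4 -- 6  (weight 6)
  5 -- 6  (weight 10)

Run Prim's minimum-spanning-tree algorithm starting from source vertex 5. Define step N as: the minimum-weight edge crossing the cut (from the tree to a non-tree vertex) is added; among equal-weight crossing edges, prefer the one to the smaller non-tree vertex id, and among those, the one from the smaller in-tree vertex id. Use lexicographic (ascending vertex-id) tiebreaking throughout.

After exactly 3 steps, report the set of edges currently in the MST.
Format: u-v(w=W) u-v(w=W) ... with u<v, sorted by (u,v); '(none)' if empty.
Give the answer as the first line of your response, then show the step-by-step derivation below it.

0-1(w=5) 0-5(w=5) 1-3(w=1)

step 1: add edge 0-5 (w=5); MST = {0-5(w=5)}
step 2: add edge 0-1 (w=5); MST = {0-1(w=5) 0-5(w=5)}
step 3: add edge 1-3 (w=1); MST = {0-1(w=5) 0-5(w=5) 1-3(w=1)}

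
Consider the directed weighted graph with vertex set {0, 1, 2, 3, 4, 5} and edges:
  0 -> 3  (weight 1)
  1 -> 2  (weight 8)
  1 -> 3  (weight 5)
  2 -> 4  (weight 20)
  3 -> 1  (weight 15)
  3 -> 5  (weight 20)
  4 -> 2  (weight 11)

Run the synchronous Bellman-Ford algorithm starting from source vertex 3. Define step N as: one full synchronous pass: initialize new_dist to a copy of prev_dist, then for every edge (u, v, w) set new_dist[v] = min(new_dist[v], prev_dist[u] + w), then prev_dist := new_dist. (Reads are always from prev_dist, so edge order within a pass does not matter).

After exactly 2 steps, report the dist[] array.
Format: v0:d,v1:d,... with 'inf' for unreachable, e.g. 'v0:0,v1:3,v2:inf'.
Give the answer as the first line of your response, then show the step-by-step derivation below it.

v0:inf,v1:15,v2:23,v3:0,v4:inf,v5:20

step 1: dist = v0:inf,v1:15,v2:inf,v3:0,v4:inf,v5:20
step 2: dist = v0:inf,v1:15,v2:23,v3:0,v4:inf,v5:20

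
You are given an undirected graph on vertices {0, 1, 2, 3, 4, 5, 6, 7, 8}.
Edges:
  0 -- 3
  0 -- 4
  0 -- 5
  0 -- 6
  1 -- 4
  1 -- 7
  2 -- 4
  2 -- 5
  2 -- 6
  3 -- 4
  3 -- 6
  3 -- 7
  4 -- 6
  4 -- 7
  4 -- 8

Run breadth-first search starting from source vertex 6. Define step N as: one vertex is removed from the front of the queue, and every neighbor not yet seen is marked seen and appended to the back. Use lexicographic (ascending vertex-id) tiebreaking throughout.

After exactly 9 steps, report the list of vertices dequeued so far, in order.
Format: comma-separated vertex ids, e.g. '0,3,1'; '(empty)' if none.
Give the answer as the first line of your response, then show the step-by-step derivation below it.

6,0,2,3,4,5,7,1,8

step 1: dequeue 6; queue=[0,2,3,4]; order=6
step 2: dequeue 0; queue=[2,3,4,5]; order=6,0
step 3: dequeue 2; queue=[3,4,5]; order=6,0,2
step 4: dequeue 3; queue=[4,5,7]; order=6,0,2,3
step 5: dequeue 4; queue=[5,7,1,8]; order=6,0,2,3,4
step 6: dequeue 5; queue=[7,1,8]; order=6,0,2,3,4,5
step 7: dequeue 7; queue=[1,8]; order=6,0,2,3,4,5,7
step 8: dequeue 1; queue=[8]; order=6,0,2,3,4,5,7,1
step 9: dequeue 8; queue=[(empty)]; order=6,0,2,3,4,5,7,1,8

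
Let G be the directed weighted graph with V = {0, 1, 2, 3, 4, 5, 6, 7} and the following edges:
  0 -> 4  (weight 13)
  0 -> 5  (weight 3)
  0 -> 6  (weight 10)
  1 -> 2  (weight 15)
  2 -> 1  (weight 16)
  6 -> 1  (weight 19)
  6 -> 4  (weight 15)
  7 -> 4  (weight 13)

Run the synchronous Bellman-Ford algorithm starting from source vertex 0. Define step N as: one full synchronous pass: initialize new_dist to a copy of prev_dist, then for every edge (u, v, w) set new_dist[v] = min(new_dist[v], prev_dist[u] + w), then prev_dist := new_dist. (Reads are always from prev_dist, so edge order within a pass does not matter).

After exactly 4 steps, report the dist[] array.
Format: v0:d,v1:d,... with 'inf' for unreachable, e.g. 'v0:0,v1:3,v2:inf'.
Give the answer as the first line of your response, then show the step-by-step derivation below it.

v0:0,v1:29,v2:44,v3:inf,v4:13,v5:3,v6:10,v7:inf

step 1: dist = v0:0,v1:inf,v2:inf,v3:inf,v4:13,v5:3,v6:10,v7:inf
step 2: dist = v0:0,v1:29,v2:inf,v3:inf,v4:13,v5:3,v6:10,v7:inf
step 3: dist = v0:0,v1:29,v2:44,v3:inf,v4:13,v5:3,v6:10,v7:inf
step 4: dist = v0:0,v1:29,v2:44,v3:inf,v4:13,v5:3,v6:10,v7:inf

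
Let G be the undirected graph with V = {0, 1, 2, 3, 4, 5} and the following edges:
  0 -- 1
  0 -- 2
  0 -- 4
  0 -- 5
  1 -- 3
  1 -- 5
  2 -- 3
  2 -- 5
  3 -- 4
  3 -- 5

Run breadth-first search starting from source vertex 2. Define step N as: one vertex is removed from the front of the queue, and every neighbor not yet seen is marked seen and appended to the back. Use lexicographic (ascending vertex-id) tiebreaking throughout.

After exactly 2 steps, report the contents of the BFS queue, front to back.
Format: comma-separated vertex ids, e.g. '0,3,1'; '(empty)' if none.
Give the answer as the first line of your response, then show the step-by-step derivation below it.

3,5,1,4

step 1: dequeue 2; queue=[0,3,5]; order=2
step 2: dequeue 0; queue=[3,5,1,4]; order=2,0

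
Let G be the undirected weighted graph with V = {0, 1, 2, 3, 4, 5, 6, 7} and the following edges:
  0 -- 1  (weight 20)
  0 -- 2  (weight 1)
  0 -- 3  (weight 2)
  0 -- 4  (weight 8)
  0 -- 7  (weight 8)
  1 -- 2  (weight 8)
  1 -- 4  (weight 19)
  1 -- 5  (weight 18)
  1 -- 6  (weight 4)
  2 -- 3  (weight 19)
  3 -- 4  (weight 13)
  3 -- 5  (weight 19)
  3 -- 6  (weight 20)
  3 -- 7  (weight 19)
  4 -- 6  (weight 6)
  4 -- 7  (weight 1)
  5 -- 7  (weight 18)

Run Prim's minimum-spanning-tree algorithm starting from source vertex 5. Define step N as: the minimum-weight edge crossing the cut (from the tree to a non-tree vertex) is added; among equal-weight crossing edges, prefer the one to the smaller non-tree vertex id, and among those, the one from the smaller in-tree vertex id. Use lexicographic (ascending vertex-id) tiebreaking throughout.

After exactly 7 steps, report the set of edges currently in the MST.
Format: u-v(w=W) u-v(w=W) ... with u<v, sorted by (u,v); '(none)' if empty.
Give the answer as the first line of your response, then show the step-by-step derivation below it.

0-2(w=1) 0-3(w=2) 0-4(w=8) 1-5(w=18) 1-6(w=4) 4-6(w=6) 4-7(w=1)

step 1: add edge 1-5 (w=18); MST = {1-5(w=18)}
step 2: add edge 1-6 (w=4); MST = {1-5(w=18) 1-6(w=4)}
step 3: add edge 4-6 (w=6); MST = {1-5(w=18) 1-6(w=4) 4-6(w=6)}
step 4: add edge 4-7 (w=1); MST = {1-5(w=18) 1-6(w=4) 4-6(w=6) 4-7(w=1)}
step 5: add edge 0-4 (w=8); MST = {0-4(w=8) 1-5(w=18) 1-6(w=4) 4-6(w=6) 4-7(w=1)}
step 6: add edge 0-2 (w=1); MST = {0-2(w=1) 0-4(w=8) 1-5(w=18) 1-6(w=4) 4-6(w=6) 4-7(w=1)}
step 7: add edge 0-3 (w=2); MST = {0-2(w=1) 0-3(w=2) 0-4(w=8) 1-5(w=18) 1-6(w=4) 4-6(w=6) 4-7(w=1)}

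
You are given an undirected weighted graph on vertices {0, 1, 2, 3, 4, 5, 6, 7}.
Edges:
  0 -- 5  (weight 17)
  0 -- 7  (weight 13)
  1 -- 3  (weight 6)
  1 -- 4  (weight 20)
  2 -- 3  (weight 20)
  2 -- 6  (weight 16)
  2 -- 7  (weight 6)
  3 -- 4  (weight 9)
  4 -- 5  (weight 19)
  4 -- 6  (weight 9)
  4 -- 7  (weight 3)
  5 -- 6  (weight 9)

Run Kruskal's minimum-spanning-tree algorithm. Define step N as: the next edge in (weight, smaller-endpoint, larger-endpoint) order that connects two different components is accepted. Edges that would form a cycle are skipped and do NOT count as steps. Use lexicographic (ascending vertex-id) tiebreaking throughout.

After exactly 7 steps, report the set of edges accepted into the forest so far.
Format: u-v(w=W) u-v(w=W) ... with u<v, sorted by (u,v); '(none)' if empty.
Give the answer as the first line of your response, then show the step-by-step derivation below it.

0-7(w=13) 1-3(w=6) 2-7(w=6) 3-4(w=9) 4-6(w=9) 4-7(w=3) 5-6(w=9)

step 1: add edge 4-7 (w=3); MST = {4-7(w=3)}
step 2: add edge 1-3 (w=6); MST = {1-3(w=6) 4-7(w=3)}
step 3: add edge 2-7 (w=6); MST = {1-3(w=6) 2-7(w=6) 4-7(w=3)}
step 4: add edge 3-4 (w=9); MST = {1-3(w=6) 2-7(w=6) 3-4(w=9) 4-7(w=3)}
step 5: add edge 4-6 (w=9); MST = {1-3(w=6) 2-7(w=6) 3-4(w=9) 4-6(w=9) 4-7(w=3)}
step 6: add edge 5-6 (w=9); MST = {1-3(w=6) 2-7(w=6) 3-4(w=9) 4-6(w=9) 4-7(w=3) 5-6(w=9)}
step 7: add edge 0-7 (w=13); MST = {0-7(w=13) 1-3(w=6) 2-7(w=6) 3-4(w=9) 4-6(w=9) 4-7(w=3) 5-6(w=9)}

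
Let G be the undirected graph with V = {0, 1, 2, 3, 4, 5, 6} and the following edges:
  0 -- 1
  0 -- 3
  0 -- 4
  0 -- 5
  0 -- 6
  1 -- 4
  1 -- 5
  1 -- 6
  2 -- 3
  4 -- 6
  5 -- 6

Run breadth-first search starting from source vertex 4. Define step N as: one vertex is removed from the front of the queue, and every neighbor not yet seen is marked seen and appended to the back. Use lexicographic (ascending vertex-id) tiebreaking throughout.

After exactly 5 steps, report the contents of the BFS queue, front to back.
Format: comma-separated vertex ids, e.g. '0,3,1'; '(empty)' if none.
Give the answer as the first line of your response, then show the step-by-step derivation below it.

5,2

step 1: dequeue 4; queue=[0,1,6]; order=4
step 2: dequeue 0; queue=[1,6,3,5]; order=4,0
step 3: dequeue 1; queue=[6,3,5]; order=4,0,1
step 4: dequeue 6; queue=[3,5]; order=4,0,1,6
step 5: dequeue 3; queue=[5,2]; order=4,0,1,6,3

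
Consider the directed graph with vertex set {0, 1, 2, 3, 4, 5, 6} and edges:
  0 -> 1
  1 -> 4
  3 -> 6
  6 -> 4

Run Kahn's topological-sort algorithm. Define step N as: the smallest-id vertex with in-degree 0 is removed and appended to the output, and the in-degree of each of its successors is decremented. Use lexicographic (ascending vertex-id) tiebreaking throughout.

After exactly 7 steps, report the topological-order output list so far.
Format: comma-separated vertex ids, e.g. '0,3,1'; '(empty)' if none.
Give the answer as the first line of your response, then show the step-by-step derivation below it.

0,1,2,3,5,6,4

step 1: output 0; order=[0]; indeg=(0,0,0,0,2,0,1)
step 2: output 1; order=[0,1]; indeg=(0,0,0,0,1,0,1)
step 3: output 2; order=[0,1,2]; indeg=(0,0,0,0,1,0,1)
step 4: output 3; order=[0,1,2,3]; indeg=(0,0,0,0,1,0,0)
step 5: output 5; order=[0,1,2,3,5]; indeg=(0,0,0,0,1,0,0)
step 6: output 6; order=[0,1,2,3,5,6]; indeg=(0,0,0,0,0,0,0)
step 7: output 4; order=[0,1,2,3,5,6,4]; indeg=(0,0,0,0,0,0,0)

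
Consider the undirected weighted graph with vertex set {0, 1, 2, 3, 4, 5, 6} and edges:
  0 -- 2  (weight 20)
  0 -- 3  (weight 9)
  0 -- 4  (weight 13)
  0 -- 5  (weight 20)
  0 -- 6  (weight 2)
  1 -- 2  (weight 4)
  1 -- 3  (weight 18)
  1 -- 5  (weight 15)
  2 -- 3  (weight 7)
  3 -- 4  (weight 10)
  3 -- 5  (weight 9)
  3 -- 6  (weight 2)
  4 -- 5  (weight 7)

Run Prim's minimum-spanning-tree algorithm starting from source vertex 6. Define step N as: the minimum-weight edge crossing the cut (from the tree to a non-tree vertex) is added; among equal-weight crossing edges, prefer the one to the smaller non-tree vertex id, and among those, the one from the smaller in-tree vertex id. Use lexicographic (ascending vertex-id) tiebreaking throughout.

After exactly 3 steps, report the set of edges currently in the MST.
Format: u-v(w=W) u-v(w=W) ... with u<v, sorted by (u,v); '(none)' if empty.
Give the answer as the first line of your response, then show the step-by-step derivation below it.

0-6(w=2) 2-3(w=7) 3-6(w=2)

step 1: add edge 0-6 (w=2); MST = {0-6(w=2)}
step 2: add edge 3-6 (w=2); MST = {0-6(w=2) 3-6(w=2)}
step 3: add edge 2-3 (w=7); MST = {0-6(w=2) 2-3(w=7) 3-6(w=2)}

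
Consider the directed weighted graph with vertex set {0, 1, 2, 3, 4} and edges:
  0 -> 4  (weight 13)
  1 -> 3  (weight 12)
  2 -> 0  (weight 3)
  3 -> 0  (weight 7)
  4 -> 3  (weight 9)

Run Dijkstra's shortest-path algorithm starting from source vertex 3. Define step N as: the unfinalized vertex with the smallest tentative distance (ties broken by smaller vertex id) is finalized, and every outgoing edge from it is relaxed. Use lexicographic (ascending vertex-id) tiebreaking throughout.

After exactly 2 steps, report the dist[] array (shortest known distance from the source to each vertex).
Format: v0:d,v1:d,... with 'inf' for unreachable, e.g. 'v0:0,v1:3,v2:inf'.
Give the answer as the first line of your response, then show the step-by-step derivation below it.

v0:7,v1:inf,v2:inf,v3:0,v4:20

step 1: dist = v0:7,v1:inf,v2:inf,v3:0,v4:inf
step 2: dist = v0:7,v1:inf,v2:inf,v3:0,v4:20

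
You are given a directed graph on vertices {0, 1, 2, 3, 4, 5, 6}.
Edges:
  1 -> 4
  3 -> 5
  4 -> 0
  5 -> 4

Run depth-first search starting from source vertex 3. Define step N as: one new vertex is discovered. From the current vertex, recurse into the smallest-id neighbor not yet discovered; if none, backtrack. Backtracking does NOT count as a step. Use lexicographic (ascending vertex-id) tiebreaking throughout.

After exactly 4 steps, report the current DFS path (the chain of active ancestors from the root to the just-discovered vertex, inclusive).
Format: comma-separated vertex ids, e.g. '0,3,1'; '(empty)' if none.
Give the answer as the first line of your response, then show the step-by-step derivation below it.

3,5,4,0

step 1: discover 3; path=3; order=3
step 2: discover 5; path=3>5; order=3,5
step 3: discover 4; path=3>5>4; order=3,5,4
step 4: discover 0; path=3>5>4>0; order=3,5,4,0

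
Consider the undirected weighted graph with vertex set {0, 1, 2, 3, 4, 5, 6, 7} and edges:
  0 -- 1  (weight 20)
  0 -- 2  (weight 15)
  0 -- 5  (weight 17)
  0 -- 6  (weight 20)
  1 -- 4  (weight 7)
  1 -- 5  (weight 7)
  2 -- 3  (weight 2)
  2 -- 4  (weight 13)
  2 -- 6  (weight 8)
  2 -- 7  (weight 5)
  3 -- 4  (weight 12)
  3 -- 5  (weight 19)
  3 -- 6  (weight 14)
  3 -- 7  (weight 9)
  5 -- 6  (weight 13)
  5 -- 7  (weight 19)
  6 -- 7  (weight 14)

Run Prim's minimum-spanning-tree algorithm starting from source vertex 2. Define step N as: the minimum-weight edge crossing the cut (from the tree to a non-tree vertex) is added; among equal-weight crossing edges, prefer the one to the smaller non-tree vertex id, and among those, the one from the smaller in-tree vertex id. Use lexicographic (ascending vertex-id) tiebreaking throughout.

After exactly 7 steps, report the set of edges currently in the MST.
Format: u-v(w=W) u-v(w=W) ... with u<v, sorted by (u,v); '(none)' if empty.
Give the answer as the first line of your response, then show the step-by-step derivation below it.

0-2(w=15) 1-4(w=7) 1-5(w=7) 2-3(w=2) 2-6(w=8) 2-7(w=5) 3-4(w=12)

step 1: add edge 2-3 (w=2); MST = {2-3(w=2)}
step 2: add edge 2-7 (w=5); MST = {2-3(w=2) 2-7(w=5)}
step 3: add edge 2-6 (w=8); MST = {2-3(w=2) 2-6(w=8) 2-7(w=5)}
step 4: add edge 3-4 (w=12); MST = {2-3(w=2) 2-6(w=8) 2-7(w=5) 3-4(w=12)}
step 5: add edge 1-4 (w=7); MST = {1-4(w=7) 2-3(w=2) 2-6(w=8) 2-7(w=5) 3-4(w=12)}
step 6: add edge 1-5 (w=7); MST = {1-4(w=7) 1-5(w=7) 2-3(w=2) 2-6(w=8) 2-7(w=5) 3-4(w=12)}
step 7: add edge 0-2 (w=15); MST = {0-2(w=15) 1-4(w=7) 1-5(w=7) 2-3(w=2) 2-6(w=8) 2-7(w=5) 3-4(w=12)}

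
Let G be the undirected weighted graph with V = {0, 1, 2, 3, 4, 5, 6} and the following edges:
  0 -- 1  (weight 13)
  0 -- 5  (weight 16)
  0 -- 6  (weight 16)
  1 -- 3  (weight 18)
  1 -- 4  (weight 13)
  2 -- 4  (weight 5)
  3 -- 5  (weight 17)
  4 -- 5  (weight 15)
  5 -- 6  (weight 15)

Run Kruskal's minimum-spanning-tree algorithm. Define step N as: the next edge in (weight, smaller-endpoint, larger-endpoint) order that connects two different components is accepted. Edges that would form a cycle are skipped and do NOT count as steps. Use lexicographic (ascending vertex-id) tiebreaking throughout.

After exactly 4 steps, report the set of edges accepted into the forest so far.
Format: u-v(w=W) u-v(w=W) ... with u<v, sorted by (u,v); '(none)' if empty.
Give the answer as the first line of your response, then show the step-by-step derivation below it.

0-1(w=13) 1-4(w=13) 2-4(w=5) 4-5(w=15)

step 1: add edge 2-4 (w=5); MST = {2-4(w=5)}
step 2: add edge 0-1 (w=13); MST = {0-1(w=13) 2-4(w=5)}
step 3: add edge 1-4 (w=13); MST = {0-1(w=13) 1-4(w=13) 2-4(w=5)}
step 4: add edge 4-5 (w=15); MST = {0-1(w=13) 1-4(w=13) 2-4(w=5) 4-5(w=15)}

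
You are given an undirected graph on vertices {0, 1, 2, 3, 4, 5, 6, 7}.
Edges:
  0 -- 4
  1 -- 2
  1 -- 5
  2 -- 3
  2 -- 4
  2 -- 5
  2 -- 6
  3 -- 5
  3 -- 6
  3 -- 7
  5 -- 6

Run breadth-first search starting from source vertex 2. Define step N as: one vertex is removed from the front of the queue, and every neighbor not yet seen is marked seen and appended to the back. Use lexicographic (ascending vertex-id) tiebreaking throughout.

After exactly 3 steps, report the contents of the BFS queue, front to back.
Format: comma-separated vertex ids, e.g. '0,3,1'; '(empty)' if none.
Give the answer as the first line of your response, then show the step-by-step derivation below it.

4,5,6,7

step 1: dequeue 2; queue=[1,3,4,5,6]; order=2
step 2: dequeue 1; queue=[3,4,5,6]; order=2,1
step 3: dequeue 3; queue=[4,5,6,7]; order=2,1,3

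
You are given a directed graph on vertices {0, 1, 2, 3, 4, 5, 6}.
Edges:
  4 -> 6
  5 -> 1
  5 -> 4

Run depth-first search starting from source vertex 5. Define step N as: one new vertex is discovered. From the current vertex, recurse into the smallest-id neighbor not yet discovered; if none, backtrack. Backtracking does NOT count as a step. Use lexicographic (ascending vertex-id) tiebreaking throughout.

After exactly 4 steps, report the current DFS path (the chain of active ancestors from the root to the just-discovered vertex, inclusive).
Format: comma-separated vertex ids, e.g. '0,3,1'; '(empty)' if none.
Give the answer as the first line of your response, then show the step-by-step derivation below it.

5,4,6

step 1: discover 5; path=5; order=5
step 2: discover 1; path=5>1; order=5,1
step 3: discover 4; path=5>4; order=5,1,4
step 4: discover 6; path=5>4>6; order=5,1,4,6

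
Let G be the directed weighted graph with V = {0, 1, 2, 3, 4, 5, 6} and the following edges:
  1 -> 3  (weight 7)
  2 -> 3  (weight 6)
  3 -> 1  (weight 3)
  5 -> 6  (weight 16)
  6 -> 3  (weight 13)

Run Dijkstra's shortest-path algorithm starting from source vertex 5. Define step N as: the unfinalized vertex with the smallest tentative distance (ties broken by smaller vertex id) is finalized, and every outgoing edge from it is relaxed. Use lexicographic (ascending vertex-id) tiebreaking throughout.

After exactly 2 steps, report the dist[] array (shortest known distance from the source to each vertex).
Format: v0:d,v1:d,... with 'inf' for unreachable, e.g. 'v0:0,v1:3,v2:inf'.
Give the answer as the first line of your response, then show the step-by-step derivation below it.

v0:inf,v1:inf,v2:inf,v3:29,v4:inf,v5:0,v6:16

step 1: dist = v0:inf,v1:inf,v2:inf,v3:inf,v4:inf,v5:0,v6:16
step 2: dist = v0:inf,v1:inf,v2:inf,v3:29,v4:inf,v5:0,v6:16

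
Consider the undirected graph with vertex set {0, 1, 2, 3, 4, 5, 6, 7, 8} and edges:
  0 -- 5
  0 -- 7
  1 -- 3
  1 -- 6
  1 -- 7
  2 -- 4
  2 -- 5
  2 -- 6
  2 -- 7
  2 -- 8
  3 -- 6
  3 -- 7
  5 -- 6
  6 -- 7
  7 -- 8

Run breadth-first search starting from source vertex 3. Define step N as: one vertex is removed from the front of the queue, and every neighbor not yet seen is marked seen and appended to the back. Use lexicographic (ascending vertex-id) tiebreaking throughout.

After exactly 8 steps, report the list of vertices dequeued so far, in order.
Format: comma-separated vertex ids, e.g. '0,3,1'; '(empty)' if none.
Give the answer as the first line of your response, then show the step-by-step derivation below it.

3,1,6,7,2,5,0,8

step 1: dequeue 3; queue=[1,6,7]; order=3
step 2: dequeue 1; queue=[6,7]; order=3,1
step 3: dequeue 6; queue=[7,2,5]; order=3,1,6
step 4: dequeue 7; queue=[2,5,0,8]; order=3,1,6,7
step 5: dequeue 2; queue=[5,0,8,4]; order=3,1,6,7,2
step 6: dequeue 5; queue=[0,8,4]; order=3,1,6,7,2,5
step 7: dequeue 0; queue=[8,4]; order=3,1,6,7,2,5,0
step 8: dequeue 8; queue=[4]; order=3,1,6,7,2,5,0,8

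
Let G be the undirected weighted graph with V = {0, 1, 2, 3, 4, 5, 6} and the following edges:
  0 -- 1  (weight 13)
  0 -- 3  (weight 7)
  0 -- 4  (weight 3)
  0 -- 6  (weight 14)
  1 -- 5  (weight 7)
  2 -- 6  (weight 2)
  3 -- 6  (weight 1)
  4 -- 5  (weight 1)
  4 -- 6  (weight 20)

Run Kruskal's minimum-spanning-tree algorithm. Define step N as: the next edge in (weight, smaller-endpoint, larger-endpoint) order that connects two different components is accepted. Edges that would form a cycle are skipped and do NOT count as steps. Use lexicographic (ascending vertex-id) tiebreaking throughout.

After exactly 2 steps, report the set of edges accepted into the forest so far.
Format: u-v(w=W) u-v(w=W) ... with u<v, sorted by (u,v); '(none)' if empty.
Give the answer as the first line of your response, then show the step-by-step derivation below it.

3-6(w=1) 4-5(w=1)

step 1: add edge 3-6 (w=1); MST = {3-6(w=1)}
step 2: add edge 4-5 (w=1); MST = {3-6(w=1) 4-5(w=1)}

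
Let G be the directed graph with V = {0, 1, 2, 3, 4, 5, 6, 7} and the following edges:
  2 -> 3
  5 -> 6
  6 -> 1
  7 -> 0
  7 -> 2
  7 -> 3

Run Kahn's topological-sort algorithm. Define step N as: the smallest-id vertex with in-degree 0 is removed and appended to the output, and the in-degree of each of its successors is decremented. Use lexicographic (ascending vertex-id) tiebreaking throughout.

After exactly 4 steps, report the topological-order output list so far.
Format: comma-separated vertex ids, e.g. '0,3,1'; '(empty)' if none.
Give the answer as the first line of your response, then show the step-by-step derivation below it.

4,5,6,1

step 1: output 4; order=[4]; indeg=(1,1,1,2,0,0,1,0)
step 2: output 5; order=[4,5]; indeg=(1,1,1,2,0,0,0,0)
step 3: output 6; order=[4,5,6]; indeg=(1,0,1,2,0,0,0,0)
step 4: output 1; order=[4,5,6,1]; indeg=(1,0,1,2,0,0,0,0)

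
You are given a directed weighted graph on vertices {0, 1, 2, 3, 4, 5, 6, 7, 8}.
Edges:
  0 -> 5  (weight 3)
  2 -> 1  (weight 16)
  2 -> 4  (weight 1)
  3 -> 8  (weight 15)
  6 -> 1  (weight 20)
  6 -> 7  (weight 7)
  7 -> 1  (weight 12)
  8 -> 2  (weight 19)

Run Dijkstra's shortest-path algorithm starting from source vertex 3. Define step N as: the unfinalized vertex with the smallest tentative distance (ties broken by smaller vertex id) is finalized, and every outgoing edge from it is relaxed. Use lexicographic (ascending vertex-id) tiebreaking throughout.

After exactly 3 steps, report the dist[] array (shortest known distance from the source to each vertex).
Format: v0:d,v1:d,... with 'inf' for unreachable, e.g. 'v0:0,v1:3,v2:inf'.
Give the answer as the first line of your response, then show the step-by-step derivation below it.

v0:inf,v1:50,v2:34,v3:0,v4:35,v5:inf,v6:inf,v7:inf,v8:15

step 1: dist = v0:inf,v1:inf,v2:inf,v3:0,v4:inf,v5:inf,v6:inf,v7:inf,v8:15
step 2: dist = v0:inf,v1:inf,v2:34,v3:0,v4:inf,v5:inf,v6:inf,v7:inf,v8:15
step 3: dist = v0:inf,v1:50,v2:34,v3:0,v4:35,v5:inf,v6:inf,v7:inf,v8:15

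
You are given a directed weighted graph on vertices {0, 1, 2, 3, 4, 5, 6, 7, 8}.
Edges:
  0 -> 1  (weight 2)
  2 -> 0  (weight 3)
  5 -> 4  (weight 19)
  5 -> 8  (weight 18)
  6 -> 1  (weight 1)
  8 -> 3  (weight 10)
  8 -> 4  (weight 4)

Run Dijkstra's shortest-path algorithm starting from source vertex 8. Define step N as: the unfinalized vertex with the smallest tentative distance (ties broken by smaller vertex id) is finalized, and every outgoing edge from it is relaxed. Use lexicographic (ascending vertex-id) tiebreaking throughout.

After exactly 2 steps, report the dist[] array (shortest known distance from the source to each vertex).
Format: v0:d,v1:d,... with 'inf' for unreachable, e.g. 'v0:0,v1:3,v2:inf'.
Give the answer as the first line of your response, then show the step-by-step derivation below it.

v0:inf,v1:inf,v2:inf,v3:10,v4:4,v5:inf,v6:inf,v7:inf,v8:0

step 1: dist = v0:inf,v1:inf,v2:inf,v3:10,v4:4,v5:inf,v6:inf,v7:inf,v8:0
step 2: dist = v0:inf,v1:inf,v2:inf,v3:10,v4:4,v5:inf,v6:inf,v7:inf,v8:0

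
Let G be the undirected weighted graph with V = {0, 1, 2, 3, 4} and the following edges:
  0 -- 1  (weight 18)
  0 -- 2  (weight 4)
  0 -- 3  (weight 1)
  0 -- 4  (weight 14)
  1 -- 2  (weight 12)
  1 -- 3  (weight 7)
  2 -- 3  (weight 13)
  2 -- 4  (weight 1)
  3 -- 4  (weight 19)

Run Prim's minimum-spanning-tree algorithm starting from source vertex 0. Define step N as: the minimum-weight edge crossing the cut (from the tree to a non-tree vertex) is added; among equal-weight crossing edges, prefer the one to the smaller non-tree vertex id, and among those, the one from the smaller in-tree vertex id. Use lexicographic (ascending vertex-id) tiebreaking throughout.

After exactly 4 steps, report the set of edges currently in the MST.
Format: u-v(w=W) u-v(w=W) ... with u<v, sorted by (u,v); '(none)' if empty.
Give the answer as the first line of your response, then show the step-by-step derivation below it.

0-2(w=4) 0-3(w=1) 1-3(w=7) 2-4(w=1)

step 1: add edge 0-3 (w=1); MST = {0-3(w=1)}
step 2: add edge 0-2 (w=4); MST = {0-2(w=4) 0-3(w=1)}
step 3: add edge 2-4 (w=1); MST = {0-2(w=4) 0-3(w=1) 2-4(w=1)}
step 4: add edge 1-3 (w=7); MST = {0-2(w=4) 0-3(w=1) 1-3(w=7) 2-4(w=1)}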